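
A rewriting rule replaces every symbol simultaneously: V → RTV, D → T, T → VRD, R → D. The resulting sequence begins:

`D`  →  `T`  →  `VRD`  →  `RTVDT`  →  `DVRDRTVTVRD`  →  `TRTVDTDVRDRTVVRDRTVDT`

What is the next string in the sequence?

VRDDVRDRTVTVRDTRTVDTDVRDRTVRTVDTDVRDRTVTVRD

Replace each of the 21 characters of TRTVDTDVRDRTVVRDRTVDT in place — VRD D VRD RTV T VRD T RTV D T D VRD RTV RTV D T D VRD RTV T VRD — and concatenate.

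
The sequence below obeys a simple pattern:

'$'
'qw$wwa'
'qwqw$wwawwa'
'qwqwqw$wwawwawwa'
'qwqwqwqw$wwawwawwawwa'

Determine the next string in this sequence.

qwqwqwqwqw$wwawwawwawwawwa

Every step adds qw to the front and wwa to the end of the previous string.
One more step from qwqwqwqw$wwawwawwawwa gives the answer.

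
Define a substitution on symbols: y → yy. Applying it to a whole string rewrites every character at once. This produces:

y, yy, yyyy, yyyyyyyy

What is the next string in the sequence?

Rewriting each symbol of yyyyyyyy: y→yy, y→yy, y→yy, y→yy, y→yy, y→yy, y→yy, y→yy, which concatenates to yy yy yy yy yy yy yy yy.

yyyyyyyyyyyyyyyy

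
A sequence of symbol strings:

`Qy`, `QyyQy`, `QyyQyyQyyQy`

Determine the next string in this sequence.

QyyQyyQyyQyyQyyQyyQyyQy

Every step duplicates the string with 'y' between the halves.
One more doubling of QyyQyyQyyQy gives the answer.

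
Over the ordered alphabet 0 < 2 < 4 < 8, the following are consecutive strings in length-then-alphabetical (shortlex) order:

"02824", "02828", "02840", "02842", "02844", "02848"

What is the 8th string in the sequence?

02882

Stepping forward 2 times from 02848: 02848 → 02880, then the target.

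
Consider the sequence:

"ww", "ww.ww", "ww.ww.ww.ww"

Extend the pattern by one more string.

ww.ww.ww.ww.ww.ww.ww.ww

s(k+1) = s(k)·.·s(k) — each term doubles the last with '.' between the halves.
One more doubling of ww.ww.ww.ww gives the answer.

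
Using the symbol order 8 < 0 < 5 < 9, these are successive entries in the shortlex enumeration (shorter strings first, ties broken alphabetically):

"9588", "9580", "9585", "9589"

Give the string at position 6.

9500

Continuing the enumeration 2 steps past 9589: 9589 → 9508 → (answer).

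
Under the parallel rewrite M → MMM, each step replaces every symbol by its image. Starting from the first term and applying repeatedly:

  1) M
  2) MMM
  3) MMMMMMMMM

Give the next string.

Rewriting each symbol of MMMMMMMMM: M→MMM, M→MMM, M→MMM, M→MMM, M→MMM, M→MMM, M→MMM, M→MMM, M→MMM, which concatenates to MMM MMM MMM MMM MMM MMM MMM MMM MMM.

MMMMMMMMMMMMMMMMMMMMMMMMMMM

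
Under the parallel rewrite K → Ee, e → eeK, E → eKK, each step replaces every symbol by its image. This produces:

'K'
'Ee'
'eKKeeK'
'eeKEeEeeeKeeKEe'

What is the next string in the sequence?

Rewriting the 15 symbols of eeKEeEeeeKeeKEe one by one yields eeK eeK Ee eKK eeK eKK eeK eeK eeK Ee eeK eeK Ee eKK eeK; concatenated:

eeKeeKEeeKKeeKeKKeeKeeKeeKEeeeKeeKEeeKKeeK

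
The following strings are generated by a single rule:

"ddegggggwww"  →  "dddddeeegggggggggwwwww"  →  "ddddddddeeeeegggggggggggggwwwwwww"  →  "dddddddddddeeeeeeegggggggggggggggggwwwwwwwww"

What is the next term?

ddddddddddddddeeeeeeeeegggggggggggggggggggggwwwwwwwwwww

Reading off run lengths: d runs 2, 5, 8, 11; e runs 1, 3, 5, 7; g runs 5, 9, 13, 17; w runs 3, 5, 7, 9 — each is linear in n (n = 1, 2, …).
Setting n = 5 gives 14, 9, 21, 11 characters in each block.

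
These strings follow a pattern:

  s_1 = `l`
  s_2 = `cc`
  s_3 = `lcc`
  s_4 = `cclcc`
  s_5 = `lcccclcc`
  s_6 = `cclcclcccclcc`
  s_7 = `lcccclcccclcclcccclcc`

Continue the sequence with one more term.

From term 3 onward, concatenate the second-to-last term with the last: l·cc = lcc, cc·lcc = cclcc, …
The next term joins cclcclcccclcc and lcccclcccclcclcccclcc.

cclcclcccclcclcccclcccclcclcccclcc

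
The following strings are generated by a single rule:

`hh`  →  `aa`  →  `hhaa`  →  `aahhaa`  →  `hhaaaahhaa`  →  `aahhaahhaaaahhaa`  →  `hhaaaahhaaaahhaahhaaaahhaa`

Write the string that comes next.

Each term (from the third on) is the two preceding terms concatenated in order: term 3 = hh·aa = hhaa.
Continuing: aahhaahhaaaahhaa · hhaaaahhaaaahhaahhaaaahhaa gives term 8.

aahhaahhaaaahhaahhaaaahhaaaahhaahhaaaahhaa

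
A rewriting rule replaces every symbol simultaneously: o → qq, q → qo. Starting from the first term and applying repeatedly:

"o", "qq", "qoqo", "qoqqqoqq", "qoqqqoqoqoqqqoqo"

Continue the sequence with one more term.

Replace each of the 16 characters of qoqqqoqoqoqqqoqo in place — qo qq qo qo qo qq qo qq qo qq qo qo qo qq qo qq — and concatenate.

qoqqqoqoqoqqqoqqqoqqqoqoqoqqqoqq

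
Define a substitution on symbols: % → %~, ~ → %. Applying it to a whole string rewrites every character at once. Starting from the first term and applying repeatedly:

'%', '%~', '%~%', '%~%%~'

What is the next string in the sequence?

%~%%~%~%

Apply φ to %~%%~ symbol by symbol: %→%~, ~→%, %→%~, %→%~, ~→%; joined: %~ % %~ %~ %.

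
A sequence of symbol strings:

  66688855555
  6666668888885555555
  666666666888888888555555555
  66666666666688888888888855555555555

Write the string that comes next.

The n-th term is 3n 6's then 3n 8's then 2n+3 5's (n = 1, 2, …).
For the next term, n = 5, so the run lengths are 15, 15, 13.

6666666666666668888888888888885555555555555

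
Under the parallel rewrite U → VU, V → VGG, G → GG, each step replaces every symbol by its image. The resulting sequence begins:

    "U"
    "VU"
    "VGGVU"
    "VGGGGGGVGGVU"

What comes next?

Rewriting each symbol of VGGGGGGVGGVU: V→VGG, G→GG, G→GG, G→GG, G→GG, G→GG, G→GG, V→VGG, G→GG, G→GG, V→VGG, U→VU, which concatenates to VGG GG GG GG GG GG GG VGG GG GG VGG VU.

VGGGGGGGGGGGGGGVGGGGGGVGGVU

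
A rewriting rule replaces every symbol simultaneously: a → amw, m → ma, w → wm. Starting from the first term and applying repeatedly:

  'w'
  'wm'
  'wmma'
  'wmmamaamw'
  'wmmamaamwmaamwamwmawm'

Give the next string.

Rewriting the 21 symbols of wmmamaamwmaamwamwmawm one by one yields wm ma ma amw ma amw amw ma wm ma amw amw ma wm amw ma wm ma amw wm ma; concatenated:

wmmamaamwmaamwamwmawmmaamwamwmawmamwmawmmaamwwmma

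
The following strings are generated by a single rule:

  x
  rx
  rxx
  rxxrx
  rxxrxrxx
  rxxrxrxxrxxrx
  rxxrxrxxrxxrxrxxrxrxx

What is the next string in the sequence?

rxxrxrxxrxxrxrxxrxrxxrxxrxrxxrxxrx

From term 3 onward, concatenate the last term with the second-to-last: rx·x = rxx, rxx·rx = rxxrx, …
So term 8 is rxxrxrxxrxxrxrxxrxrxx·rxxrxrxxrxxrx.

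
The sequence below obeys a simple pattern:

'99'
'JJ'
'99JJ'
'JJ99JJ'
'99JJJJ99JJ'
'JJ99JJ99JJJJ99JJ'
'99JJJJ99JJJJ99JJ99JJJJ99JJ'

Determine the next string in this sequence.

JJ99JJ99JJJJ99JJ99JJJJ99JJJJ99JJ99JJJJ99JJ

This is a Fibonacci-style word recurrence s(k) = s(k−2)·s(k−1): e.g. 99·JJ = 99JJ.
Continuing: JJ99JJ99JJJJ99JJ · 99JJJJ99JJJJ99JJ99JJJJ99JJ gives term 8.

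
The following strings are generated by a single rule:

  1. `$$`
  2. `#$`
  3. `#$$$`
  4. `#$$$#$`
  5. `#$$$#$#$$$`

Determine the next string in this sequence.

#$$$#$#$$$#$$$#$

From term 3 onward, concatenate the last term with the second-to-last: #$·$$ = #$$$, #$$$·#$ = #$$$#$, …
Continuing: #$$$#$#$$$ · #$$$#$ gives term 6.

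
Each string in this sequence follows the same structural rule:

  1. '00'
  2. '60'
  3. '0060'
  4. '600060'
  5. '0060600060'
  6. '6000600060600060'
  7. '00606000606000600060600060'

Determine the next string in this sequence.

From term 3 onward, concatenate the second-to-last term with the last: 00·60 = 0060, 60·0060 = 600060, …
Continuing: 6000600060600060 · 00606000606000600060600060 gives term 8.

600060006060006000606000606000600060600060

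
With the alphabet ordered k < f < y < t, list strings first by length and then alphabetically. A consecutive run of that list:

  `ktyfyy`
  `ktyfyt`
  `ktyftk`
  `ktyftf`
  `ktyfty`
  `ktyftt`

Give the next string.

ktyykk

Treat ktyftt as a base-4 numeral over the given alphabet and add one, carrying through any trailing t's.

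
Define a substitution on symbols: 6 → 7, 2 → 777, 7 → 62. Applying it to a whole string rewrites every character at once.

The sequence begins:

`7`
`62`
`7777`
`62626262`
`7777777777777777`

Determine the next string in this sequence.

62626262626262626262626262626262

φ(7777777777777777) expands symbol-by-symbol to 62 62 62 62 62 62 62 62 62 62 62 62 62 62 62 62; joining the 16 pieces gives the next term.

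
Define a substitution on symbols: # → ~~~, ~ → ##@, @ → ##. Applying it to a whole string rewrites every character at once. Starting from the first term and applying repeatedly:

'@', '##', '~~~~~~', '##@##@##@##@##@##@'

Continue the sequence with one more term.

~~~~~~##~~~~~~##~~~~~~##~~~~~~##~~~~~~##~~~~~~##

φ(##@##@##@##@##@##@) expands symbol-by-symbol to ~~~ ~~~ ## ~~~ ~~~ ## ~~~ ~~~ ## ~~~ ~~~ ## ~~~ ~~~ ## ~~~ ~~~ ##; joining the 18 pieces gives the next term.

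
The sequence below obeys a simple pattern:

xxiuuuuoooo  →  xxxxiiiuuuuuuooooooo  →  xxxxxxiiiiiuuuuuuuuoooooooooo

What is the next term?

The n-th term is 2n x's then 2n-1 i's then 2n+2 u's then 3n+1 o's (n = 1, 2, …).
Setting n = 4 gives 8, 7, 10, 13 characters in each block.

xxxxxxxxiiiiiiiuuuuuuuuuuooooooooooooo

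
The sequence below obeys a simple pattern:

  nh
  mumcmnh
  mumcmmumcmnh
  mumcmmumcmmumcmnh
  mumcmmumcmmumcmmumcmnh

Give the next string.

Each term is the previous one with mumcm prepended.
One more step from mumcmmumcmmumcmmumcmnh gives the answer.

mumcmmumcmmumcmmumcmmumcmnh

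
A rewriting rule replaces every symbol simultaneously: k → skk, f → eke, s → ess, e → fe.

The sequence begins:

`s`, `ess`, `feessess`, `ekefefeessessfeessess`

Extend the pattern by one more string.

Rewriting the 21 symbols of ekefefeessessfeessess one by one yields fe skk fe eke fe eke fe fe ess ess fe ess ess eke fe fe ess ess fe ess ess; concatenated:

feskkfeekefeekefefeessessfeessessekefefeessessfeessess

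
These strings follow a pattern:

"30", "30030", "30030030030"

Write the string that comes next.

30030030030030030030030

s(k+1) = s(k)·0·s(k) — each term doubles the last with '0' between the halves.
One more doubling of 30030030030 gives the answer.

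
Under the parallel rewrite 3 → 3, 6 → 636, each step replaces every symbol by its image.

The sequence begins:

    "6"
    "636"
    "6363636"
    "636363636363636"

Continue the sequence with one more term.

φ(636363636363636) expands symbol-by-symbol to 636 3 636 3 636 3 636 3 636 3 636 3 636 3 636; joining the 15 pieces gives the next term.

6363636363636363636363636363636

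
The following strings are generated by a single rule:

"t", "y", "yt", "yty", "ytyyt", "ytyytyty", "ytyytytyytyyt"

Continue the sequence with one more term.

Each term (from the third on) is the previous term followed by the one before it: term 3 = y·t = yt.
So term 8 is ytyytytyytyyt·ytyytyty.

ytyytytyytyytytyytyty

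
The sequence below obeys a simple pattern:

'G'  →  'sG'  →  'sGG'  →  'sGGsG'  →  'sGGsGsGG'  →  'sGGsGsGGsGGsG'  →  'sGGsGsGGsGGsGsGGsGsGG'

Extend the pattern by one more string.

sGGsGsGGsGGsGsGGsGsGGsGGsGsGGsGGsG

This is a Fibonacci-style word recurrence s(k) = s(k−1)·s(k−2): e.g. sG·G = sGG.
So term 8 is sGGsGsGGsGGsGsGGsGsGG·sGGsGsGGsGGsG.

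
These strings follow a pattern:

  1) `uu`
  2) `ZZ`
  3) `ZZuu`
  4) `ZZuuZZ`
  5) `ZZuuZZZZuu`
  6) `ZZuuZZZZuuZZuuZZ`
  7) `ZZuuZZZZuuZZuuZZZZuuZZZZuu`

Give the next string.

Each term (from the third on) is the previous term followed by the one before it: term 3 = ZZ·uu = ZZuu.
The next term joins ZZuuZZZZuuZZuuZZZZuuZZZZuu and ZZuuZZZZuuZZuuZZ.

ZZuuZZZZuuZZuuZZZZuuZZZZuuZZuuZZZZuuZZuuZZ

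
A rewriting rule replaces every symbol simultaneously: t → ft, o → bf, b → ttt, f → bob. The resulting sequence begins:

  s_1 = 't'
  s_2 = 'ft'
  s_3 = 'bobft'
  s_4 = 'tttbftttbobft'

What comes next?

Applying the rule to each of the 13 symbols of tttbftttbobft gives the pieces ft ft ft ttt bob ft ft ft ttt bf ttt bob ft, which concatenate to the answer.

ftftfttttbobftftfttttbftttbobft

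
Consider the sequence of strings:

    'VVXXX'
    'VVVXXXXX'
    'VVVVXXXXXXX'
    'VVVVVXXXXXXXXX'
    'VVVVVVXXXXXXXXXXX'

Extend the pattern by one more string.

Each string has the form V^{n} X^{2n-1}, where the shown terms are n = 2, 3, 4, 5, 6.
For the next term, n = 7, so the run lengths are 7, 13.

VVVVVVVXXXXXXXXXXXXX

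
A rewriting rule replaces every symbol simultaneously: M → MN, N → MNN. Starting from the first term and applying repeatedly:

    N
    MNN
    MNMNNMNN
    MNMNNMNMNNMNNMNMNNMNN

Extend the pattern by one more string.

Rewriting the 21 symbols of MNMNNMNMNNMNNMNMNNMNN one by one yields MN MNN MN MNN MNN MN MNN MN MNN MNN MN MNN MNN MN MNN MN MNN MNN MN MNN MNN; concatenated:

MNMNNMNMNNMNNMNMNNMNMNNMNNMNMNNMNNMNMNNMNMNNMNNMNMNNMNN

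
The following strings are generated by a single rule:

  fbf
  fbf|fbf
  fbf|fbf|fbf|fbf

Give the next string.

Each string is two copies of the previous one joined by '|'.
Doubling fbf|fbf|fbf|fbf with '|' between the halves:

fbf|fbf|fbf|fbf|fbf|fbf|fbf|fbf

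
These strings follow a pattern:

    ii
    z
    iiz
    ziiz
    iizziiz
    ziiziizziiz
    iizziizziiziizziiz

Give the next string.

From term 3 onward, concatenate the second-to-last term with the last: ii·z = iiz, z·iiz = ziiz, …
Continuing: ziiziizziiz · iizziizziiziizziiz gives term 8.

ziiziizziiziizziizziiziizziiz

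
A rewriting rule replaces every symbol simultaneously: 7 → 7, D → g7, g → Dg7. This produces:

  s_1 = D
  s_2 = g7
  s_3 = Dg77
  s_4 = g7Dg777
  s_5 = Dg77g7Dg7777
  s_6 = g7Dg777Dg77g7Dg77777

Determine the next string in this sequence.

φ(g7Dg777Dg77g7Dg77777) expands symbol-by-symbol to Dg7 7 g7 Dg7 7 7 7 g7 Dg7 7 7 Dg7 7 g7 Dg7 7 7 7 7 7; joining the 20 pieces gives the next term.

Dg77g7Dg7777g7Dg777Dg77g7Dg777777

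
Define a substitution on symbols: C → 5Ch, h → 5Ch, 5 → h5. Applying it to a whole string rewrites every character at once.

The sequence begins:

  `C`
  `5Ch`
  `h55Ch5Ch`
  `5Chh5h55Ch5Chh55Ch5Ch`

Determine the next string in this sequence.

Replace each of the 21 characters of 5Chh5h55Ch5Chh55Ch5Ch in place — h5 5Ch 5Ch 5Ch h5 5Ch h5 h5 5Ch 5Ch h5 5Ch 5Ch 5Ch h5 h5 5Ch 5Ch h5 5Ch 5Ch — and concatenate.

h55Ch5Ch5Chh55Chh5h55Ch5Chh55Ch5Ch5Chh5h55Ch5Chh55Ch5Ch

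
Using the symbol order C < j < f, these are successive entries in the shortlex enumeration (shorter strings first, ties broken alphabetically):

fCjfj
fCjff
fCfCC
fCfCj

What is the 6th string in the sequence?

Continuing the enumeration 2 steps past fCfCj: fCfCj → fCfCf → (answer).

fCfjC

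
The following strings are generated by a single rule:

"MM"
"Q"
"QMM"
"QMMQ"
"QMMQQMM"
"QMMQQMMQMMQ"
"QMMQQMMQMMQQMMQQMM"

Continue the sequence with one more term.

QMMQQMMQMMQQMMQQMMQMMQQMMQMMQ

From term 3 onward, concatenate the last term with the second-to-last: Q·MM = QMM, QMM·Q = QMMQ, …
The next term joins QMMQQMMQMMQQMMQQMM and QMMQQMMQMMQ.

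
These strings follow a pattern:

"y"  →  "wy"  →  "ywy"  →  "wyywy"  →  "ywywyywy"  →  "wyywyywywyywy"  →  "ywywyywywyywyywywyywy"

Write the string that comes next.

Each term (from the third on) is the two preceding terms concatenated in order: term 3 = y·wy = ywy.
Continuing: wyywyywywyywy · ywywyywywyywyywywyywy gives term 8.

wyywyywywyywyywywyywywyywyywywyywy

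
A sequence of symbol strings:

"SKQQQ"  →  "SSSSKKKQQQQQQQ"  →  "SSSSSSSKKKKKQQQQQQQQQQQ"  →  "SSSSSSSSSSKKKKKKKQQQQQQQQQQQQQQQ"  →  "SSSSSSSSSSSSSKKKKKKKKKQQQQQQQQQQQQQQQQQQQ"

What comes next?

SSSSSSSSSSSSSSSSKKKKKKKKKKKQQQQQQQQQQQQQQQQQQQQQQQ

Reading off run lengths: S runs 1, 4, 7, 10, 13; K runs 1, 3, 5, 7, 9; Q runs 3, 7, 11, 15, 19 — each is linear in n (n = 1, 2, …).
For the next term, n = 6, so the run lengths are 16, 11, 23.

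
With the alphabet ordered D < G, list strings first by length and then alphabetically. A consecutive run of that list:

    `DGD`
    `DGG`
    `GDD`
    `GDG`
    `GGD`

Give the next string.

GGG

Treat GGD as a base-2 numeral over the given alphabet and add one, carrying through any trailing G's.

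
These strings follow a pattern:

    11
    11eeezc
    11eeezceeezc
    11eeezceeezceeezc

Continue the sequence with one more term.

Each term is the previous one with eeezc appended.
So the next term is 11eeezceeezceeezc·eeezc.

11eeezceeezceeezceeezc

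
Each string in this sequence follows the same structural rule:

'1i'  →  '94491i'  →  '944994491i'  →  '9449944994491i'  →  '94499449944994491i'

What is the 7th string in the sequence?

9449944994499449944994491i

The strings grow by a fixed prefix 9449 each time.
From 94499449944994491i, 2 further steps: 94499449944994491i → 944994499449944994491i → (answer).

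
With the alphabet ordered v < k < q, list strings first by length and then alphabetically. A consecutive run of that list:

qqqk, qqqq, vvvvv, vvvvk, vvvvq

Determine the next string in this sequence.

vvvkv

The successor of vvvvq increments the rightmost position that isn't already q and resets every position after it to v.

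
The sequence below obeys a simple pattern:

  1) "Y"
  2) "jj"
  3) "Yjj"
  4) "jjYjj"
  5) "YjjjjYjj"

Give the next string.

Each term (from the third on) is the two preceding terms concatenated in order: term 3 = Y·jj = Yjj.
The next term joins jjYjj and YjjjjYjj.

jjYjjYjjjjYjj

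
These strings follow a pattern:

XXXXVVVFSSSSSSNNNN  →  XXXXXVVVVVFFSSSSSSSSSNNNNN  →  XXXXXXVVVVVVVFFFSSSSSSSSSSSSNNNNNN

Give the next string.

Term n consists of n+2 X's, followed by 2n-1 V's, followed by n-1 F's, followed by 3n S's, followed by n+2 N's, where the shown terms are n = 2, 3, 4.
For the next term, n = 5, so the run lengths are 7, 9, 4, 15, 7.

XXXXXXXVVVVVVVVVFFFFSSSSSSSSSSSSSSSNNNNNNN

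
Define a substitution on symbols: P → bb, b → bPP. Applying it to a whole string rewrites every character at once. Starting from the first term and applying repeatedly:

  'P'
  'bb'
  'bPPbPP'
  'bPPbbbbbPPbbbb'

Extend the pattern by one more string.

Rewriting the 14 symbols of bPPbbbbbPPbbbb one by one yields bPP bb bb bPP bPP bPP bPP bPP bb bb bPP bPP bPP bPP; concatenated:

bPPbbbbbPPbPPbPPbPPbPPbbbbbPPbPPbPPbPP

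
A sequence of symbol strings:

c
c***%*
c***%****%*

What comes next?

The strings grow by a fixed suffix ***%* each time.
So the next term is c***%****%*·***%*.

c***%****%****%*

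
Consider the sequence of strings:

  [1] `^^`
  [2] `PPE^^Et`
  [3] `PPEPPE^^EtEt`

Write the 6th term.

s(k+1) = PPE·s(k)·Et, so each term gains PPE as a prefix and Et as a suffix.
From PPEPPE^^EtEt, 3 further steps: PPEPPE^^EtEt → PPEPPEPPE^^EtEtEt → PPEPPEPPEPPE^^EtEtEtEt → (answer).

PPEPPEPPEPPEPPE^^EtEtEtEtEt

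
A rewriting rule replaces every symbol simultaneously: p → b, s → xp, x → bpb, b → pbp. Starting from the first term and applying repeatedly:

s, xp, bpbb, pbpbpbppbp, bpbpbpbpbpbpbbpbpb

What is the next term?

Rewriting the 18 symbols of bpbpbpbpbpbpbbpbpb one by one yields pbp b pbp b pbp b pbp b pbp b pbp b pbp pbp b pbp b pbp; concatenated:

pbpbpbpbpbpbpbpbpbpbpbpbpbppbpbpbpbpbp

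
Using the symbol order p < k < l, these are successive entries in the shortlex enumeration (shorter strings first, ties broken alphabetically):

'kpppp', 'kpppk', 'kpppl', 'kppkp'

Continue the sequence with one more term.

Find the rightmost character of kppkp below l, bump it to the next letter, and reset everything to its right to p.

kppkk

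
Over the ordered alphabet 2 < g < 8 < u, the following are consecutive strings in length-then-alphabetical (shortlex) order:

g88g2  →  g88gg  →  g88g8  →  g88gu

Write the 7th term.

Stepping forward 3 times from g88gu: g88gu → g8882 → g888g, then the target.

g8888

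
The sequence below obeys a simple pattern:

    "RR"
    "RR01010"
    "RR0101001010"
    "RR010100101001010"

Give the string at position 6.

The strings grow by a fixed suffix 01010 each time.
From RR010100101001010, 2 further steps: RR010100101001010 → RR01010010100101001010 → (answer).

RR0101001010010100101001010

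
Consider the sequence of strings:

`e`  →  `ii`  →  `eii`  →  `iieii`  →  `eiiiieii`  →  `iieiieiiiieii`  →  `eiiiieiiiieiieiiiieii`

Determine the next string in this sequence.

iieiieiiiieiieiiiieiiiieiieiiiieii

This is a Fibonacci-style word recurrence s(k) = s(k−2)·s(k−1): e.g. e·ii = eii.
So term 8 is iieiieiiiieii·eiiiieiiiieiieiiiieii.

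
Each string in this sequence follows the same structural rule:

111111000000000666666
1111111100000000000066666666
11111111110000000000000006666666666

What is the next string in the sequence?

111111111111000000000000000000666666666666

The n-th term is 2n 1's then 3n 0's then 2n 6's, where the shown terms are n = 3, 4, 5.
For the next term, n = 6, so the run lengths are 12, 18, 12.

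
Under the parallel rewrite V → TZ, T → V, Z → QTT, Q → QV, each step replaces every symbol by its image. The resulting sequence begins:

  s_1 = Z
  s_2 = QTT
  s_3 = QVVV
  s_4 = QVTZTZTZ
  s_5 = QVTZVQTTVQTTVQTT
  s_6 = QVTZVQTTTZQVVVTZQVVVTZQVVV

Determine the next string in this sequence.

QVTZVQTTTZQVVVVQTTQVTZTZTZVQTTQVTZTZTZVQTTQVTZTZTZ

φ(QVTZVQTTTZQVVVTZQVVVTZQVVV) expands symbol-by-symbol to QV TZ V QTT TZ QV V V V QTT QV TZ TZ TZ V QTT QV TZ TZ TZ V QTT QV TZ TZ TZ; joining the 26 pieces gives the next term.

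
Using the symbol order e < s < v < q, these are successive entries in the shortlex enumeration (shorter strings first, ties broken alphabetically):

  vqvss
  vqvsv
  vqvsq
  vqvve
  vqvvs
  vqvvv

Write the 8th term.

vqvqe

Stepping forward 2 times from vqvvv: vqvvv → vqvvq, then the target.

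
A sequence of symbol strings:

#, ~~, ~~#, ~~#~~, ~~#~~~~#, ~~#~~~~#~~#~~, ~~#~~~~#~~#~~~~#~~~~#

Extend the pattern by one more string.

~~#~~~~#~~#~~~~#~~~~#~~#~~~~#~~#~~

Each term (from the third on) is the previous term followed by the one before it: term 3 = ~~·# = ~~#.
The next term joins ~~#~~~~#~~#~~~~#~~~~# and ~~#~~~~#~~#~~.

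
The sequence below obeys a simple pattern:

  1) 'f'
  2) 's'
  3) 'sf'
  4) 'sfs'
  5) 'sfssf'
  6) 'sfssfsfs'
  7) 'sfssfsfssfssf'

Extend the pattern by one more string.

This is a Fibonacci-style word recurrence s(k) = s(k−1)·s(k−2): e.g. s·f = sf.
So term 8 is sfssfsfssfssf·sfssfsfs.

sfssfsfssfssfsfssfsfs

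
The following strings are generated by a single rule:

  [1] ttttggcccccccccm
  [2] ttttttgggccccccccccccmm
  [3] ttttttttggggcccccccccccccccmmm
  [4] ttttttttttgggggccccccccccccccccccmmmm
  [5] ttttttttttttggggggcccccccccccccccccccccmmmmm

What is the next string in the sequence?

ttttttttttttttgggggggccccccccccccccccccccccccmmmmmm

Each string has the form t^{2n} g^{n} c^{3n+3} m^{n-1}, where the shown terms are n = 2, 3, 4, 5, 6.
At n = 7 the blocks have lengths 14, 7, 24, 6.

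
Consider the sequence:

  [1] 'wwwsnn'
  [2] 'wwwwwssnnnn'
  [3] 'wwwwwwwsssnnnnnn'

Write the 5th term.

wwwwwwwwwwwsssssnnnnnnnnnn

Reading off run lengths: w runs 3, 5, 7; s runs 1, 2, 3; n runs 2, 4, 6 — each is linear in n (n = 1, 2, …).
Setting n = 5 gives 11, 5, 10 characters in each block.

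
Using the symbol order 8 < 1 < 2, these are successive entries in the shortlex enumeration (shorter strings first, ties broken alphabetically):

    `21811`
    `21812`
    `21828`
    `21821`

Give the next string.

The successor of 21821 increments the rightmost position that isn't already 2 and resets every position after it to 8.

21822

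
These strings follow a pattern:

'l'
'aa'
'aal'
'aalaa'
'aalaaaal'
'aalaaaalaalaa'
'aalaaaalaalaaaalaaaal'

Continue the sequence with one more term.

aalaaaalaalaaaalaaaalaalaaaalaalaa

Each term (from the third on) is the previous term followed by the one before it: term 3 = aa·l = aal.
Continuing: aalaaaalaalaaaalaaaal · aalaaaalaalaa gives term 8.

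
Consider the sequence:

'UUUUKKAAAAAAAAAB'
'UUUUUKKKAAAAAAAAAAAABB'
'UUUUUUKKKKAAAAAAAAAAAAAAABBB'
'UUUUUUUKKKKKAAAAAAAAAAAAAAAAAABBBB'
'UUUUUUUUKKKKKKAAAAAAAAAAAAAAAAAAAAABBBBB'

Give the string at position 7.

UUUUUUUUUUKKKKKKKKAAAAAAAAAAAAAAAAAAAAAAAAAAABBBBBBB

The n-th term is n+1 U's then n-1 K's then 3n A's then n-2 B's, where the shown terms are n = 3, 4, 5, 6, 7.
At n = 9 the blocks have lengths 10, 8, 27, 7.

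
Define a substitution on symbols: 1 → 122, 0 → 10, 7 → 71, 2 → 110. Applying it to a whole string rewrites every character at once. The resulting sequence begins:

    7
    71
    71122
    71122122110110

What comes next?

φ(71122122110110) expands symbol-by-symbol to 71 122 122 110 110 122 110 110 122 122 10 122 122 10; joining the 14 pieces gives the next term.

711221221101101221101101221221012212210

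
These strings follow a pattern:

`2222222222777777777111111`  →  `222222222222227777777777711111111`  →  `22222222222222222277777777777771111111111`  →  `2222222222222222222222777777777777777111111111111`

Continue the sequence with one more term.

222222222222222222222222227777777777777777711111111111111

Each string has the form 2^{4n-2} 7^{2n+3} 1^{2n}, where the shown terms are n = 3, 4, 5, 6.
At n = 7 the blocks have lengths 26, 17, 14.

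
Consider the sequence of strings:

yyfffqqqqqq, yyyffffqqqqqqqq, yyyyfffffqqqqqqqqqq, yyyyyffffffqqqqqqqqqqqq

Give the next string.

yyyyyyfffffffqqqqqqqqqqqqqq

Each string has the form y^{n-1} f^{n} q^{2n}, where the shown terms are n = 3, 4, 5, 6.
Setting n = 7 gives 6, 7, 14 characters in each block.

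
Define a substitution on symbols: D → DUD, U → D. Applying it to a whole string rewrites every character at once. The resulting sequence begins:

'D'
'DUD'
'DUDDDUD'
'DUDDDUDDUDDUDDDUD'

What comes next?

DUDDDUDDUDDUDDDUDDUDDDUDDUDDDUDDUDDUDDDUD

Applying the rule to each of the 17 symbols of DUDDDUDDUDDUDDDUD gives the pieces DUD D DUD DUD DUD D DUD DUD D DUD DUD D DUD DUD DUD D DUD, which concatenate to the answer.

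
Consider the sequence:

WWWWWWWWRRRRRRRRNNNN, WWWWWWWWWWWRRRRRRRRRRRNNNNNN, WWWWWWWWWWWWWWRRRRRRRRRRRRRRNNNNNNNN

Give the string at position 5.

WWWWWWWWWWWWWWWWWWWWRRRRRRRRRRRRRRRRRRRRNNNNNNNNNNNN

Term n consists of 3n-1 W's, followed by 3n-1 R's, followed by 2n-2 N's, where the shown terms are n = 3, 4, 5.
At n = 7 the blocks have lengths 20, 20, 12.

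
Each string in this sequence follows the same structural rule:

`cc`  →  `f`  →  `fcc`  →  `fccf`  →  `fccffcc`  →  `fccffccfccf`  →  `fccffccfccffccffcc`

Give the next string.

Each term (from the third on) is the previous term followed by the one before it: term 3 = f·cc = fcc.
So term 8 is fccffccfccffccffcc·fccffccfccf.

fccffccfccffccffccfccffccfccf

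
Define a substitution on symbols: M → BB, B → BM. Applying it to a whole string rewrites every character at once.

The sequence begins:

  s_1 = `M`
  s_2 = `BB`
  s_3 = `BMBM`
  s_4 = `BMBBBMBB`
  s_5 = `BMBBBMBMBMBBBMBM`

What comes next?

Rewriting the 16 symbols of BMBBBMBMBMBBBMBM one by one yields BM BB BM BM BM BB BM BB BM BB BM BM BM BB BM BB; concatenated:

BMBBBMBMBMBBBMBBBMBBBMBMBMBBBMBB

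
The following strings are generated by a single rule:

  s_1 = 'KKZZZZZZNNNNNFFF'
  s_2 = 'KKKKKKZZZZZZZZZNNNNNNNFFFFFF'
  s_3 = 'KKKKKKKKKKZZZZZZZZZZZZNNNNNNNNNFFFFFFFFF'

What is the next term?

Reading off run lengths: K runs 2, 6, 10; Z runs 6, 9, 12; N runs 5, 7, 9; F runs 3, 6, 9 — each is linear in n (n = 1, 2, …).
At n = 4 the blocks have lengths 14, 15, 11, 12.

KKKKKKKKKKKKKKZZZZZZZZZZZZZZZNNNNNNNNNNNFFFFFFFFFFFF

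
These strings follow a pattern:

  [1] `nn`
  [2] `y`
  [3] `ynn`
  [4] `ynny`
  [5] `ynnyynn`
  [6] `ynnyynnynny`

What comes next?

ynnyynnynnyynnyynn

This is a Fibonacci-style word recurrence s(k) = s(k−1)·s(k−2): e.g. y·nn = ynn.
So term 7 is ynnyynnynny·ynnyynn.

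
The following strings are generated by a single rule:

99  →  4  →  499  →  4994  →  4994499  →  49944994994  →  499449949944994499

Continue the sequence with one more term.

From term 3 onward, concatenate the last term with the second-to-last: 4·99 = 499, 499·4 = 4994, …
Continuing: 499449949944994499 · 49944994994 gives term 8.

49944994994499449949944994994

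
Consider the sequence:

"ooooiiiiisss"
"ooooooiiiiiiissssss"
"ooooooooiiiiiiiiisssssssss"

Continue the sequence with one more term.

ooooooooooiiiiiiiiiiissssssssssss

Each string has the form o^{2n+2} i^{2n+3} s^{3n} (n = 1, 2, …).
Setting n = 4 gives 10, 11, 12 characters in each block.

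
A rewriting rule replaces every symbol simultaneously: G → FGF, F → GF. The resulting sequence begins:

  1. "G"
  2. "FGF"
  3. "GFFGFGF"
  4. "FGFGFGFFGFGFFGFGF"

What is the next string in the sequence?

φ(FGFGFGFFGFGFFGFGF) expands symbol-by-symbol to GF FGF GF FGF GF FGF GF GF FGF GF FGF GF GF FGF GF FGF GF; joining the 17 pieces gives the next term.

GFFGFGFFGFGFFGFGFGFFGFGFFGFGFGFFGFGFFGFGF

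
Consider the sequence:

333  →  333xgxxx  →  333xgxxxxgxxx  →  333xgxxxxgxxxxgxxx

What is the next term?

Every step adds xgxxx to the end: s(k+1) = s(k)·xgxxx.
So the next term is 333xgxxxxgxxxxgxxx·xgxxx.

333xgxxxxgxxxxgxxxxgxxx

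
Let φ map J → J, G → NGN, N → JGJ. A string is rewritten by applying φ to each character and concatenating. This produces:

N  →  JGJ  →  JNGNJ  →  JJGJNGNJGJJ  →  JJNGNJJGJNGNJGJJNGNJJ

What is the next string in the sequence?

JJJGJNGNJGJJJNGNJJGJNGNJGJJNGNJJJGJNGNJGJJJ

Replace each of the 21 characters of JJNGNJJGJNGNJGJJNGNJJ in place — J J JGJ NGN JGJ J J NGN J JGJ NGN JGJ J NGN J J JGJ NGN JGJ J J — and concatenate.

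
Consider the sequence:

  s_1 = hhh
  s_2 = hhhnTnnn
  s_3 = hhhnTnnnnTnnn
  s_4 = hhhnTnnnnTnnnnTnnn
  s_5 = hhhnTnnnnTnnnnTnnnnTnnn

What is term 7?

hhhnTnnnnTnnnnTnnnnTnnnnTnnnnTnnn

The strings grow by a fixed suffix nTnnn each time.
From hhhnTnnnnTnnnnTnnnnTnnn, 2 further steps: hhhnTnnnnTnnnnTnnnnTnnn → hhhnTnnnnTnnnnTnnnnTnnnnTnnn → (answer).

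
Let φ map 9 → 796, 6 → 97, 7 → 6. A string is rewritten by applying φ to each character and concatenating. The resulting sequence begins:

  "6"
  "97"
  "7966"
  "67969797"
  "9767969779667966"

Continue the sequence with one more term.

Rewriting the 16 symbols of 9767969779667966 one by one yields 796 6 97 6 796 97 796 6 6 796 97 97 6 796 97 97; concatenated:

79669767969779666796979767969797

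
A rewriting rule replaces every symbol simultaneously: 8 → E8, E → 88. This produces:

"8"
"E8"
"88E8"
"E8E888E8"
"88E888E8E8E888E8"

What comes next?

E8E888E8E8E888E888E888E8E8E888E8

Replace each of the 16 characters of 88E888E8E8E888E8 in place — E8 E8 88 E8 E8 E8 88 E8 88 E8 88 E8 E8 E8 88 E8 — and concatenate.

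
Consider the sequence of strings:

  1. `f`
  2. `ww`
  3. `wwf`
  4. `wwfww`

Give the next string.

From term 3 onward, concatenate the last term with the second-to-last: ww·f = wwf, wwf·ww = wwfww, …
The next term joins wwfww and wwf.

wwfwwwwf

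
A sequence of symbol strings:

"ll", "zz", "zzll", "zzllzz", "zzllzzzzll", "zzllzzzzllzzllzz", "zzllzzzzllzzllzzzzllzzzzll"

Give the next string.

Each term (from the third on) is the previous term followed by the one before it: term 3 = zz·ll = zzll.
So term 8 is zzllzzzzllzzllzzzzllzzzzll·zzllzzzzllzzllzz.

zzllzzzzllzzllzzzzllzzzzllzzllzzzzllzzllzz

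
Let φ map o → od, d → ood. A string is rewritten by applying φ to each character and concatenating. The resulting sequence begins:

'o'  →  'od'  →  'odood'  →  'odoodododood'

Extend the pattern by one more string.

Expanding odoodododood: o→od, d→ood, o→od, o→od, d→ood, o→od, d→ood, o→od, d→ood, o→od, o→od, d→ood. Concatenated: od ood od od ood od ood od ood od od ood.

odoodododoododoododoodododood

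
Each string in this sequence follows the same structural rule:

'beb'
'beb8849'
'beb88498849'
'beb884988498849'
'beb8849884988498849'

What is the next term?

beb88498849884988498849

Every step adds 8849 to the end: s(k+1) = s(k)·8849.
So the next term is beb8849884988498849·8849.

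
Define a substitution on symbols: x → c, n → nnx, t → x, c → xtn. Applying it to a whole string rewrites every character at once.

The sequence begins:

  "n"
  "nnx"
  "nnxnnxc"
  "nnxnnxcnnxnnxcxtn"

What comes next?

Applying the rule to each of the 17 symbols of nnxnnxcnnxnnxcxtn gives the pieces nnx nnx c nnx nnx c xtn nnx nnx c nnx nnx c xtn c x nnx, which concatenate to the answer.

nnxnnxcnnxnnxcxtnnnxnnxcnnxnnxcxtncxnnx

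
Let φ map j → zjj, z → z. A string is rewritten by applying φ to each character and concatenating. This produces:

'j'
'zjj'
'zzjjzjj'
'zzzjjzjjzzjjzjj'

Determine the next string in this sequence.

zzzzjjzjjzzjjzjjzzzjjzjjzzjjzjj

Applying the rule to each of the 15 symbols of zzzjjzjjzzjjzjj gives the pieces z z z zjj zjj z zjj zjj z z zjj zjj z zjj zjj, which concatenate to the answer.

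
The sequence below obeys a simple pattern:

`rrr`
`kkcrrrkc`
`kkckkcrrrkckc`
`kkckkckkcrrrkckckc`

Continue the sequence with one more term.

Every step adds kkc to the front and kc to the end of the previous string.
Applying this once more to kkckkckkcrrrkckckc:

kkckkckkckkcrrrkckckckc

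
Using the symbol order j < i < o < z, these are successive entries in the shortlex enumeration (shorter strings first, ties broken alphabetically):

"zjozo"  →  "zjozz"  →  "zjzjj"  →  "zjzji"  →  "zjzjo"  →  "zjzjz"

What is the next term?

Find the rightmost character of zjzjz below z, bump it to the next letter, and reset everything to its right to j.

zjzij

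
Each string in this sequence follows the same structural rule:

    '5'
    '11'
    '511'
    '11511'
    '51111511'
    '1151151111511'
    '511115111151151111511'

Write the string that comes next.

From term 3 onward, concatenate the second-to-last term with the last: 5·11 = 511, 11·511 = 11511, …
So term 8 is 1151151111511·511115111151151111511.

1151151111511511115111151151111511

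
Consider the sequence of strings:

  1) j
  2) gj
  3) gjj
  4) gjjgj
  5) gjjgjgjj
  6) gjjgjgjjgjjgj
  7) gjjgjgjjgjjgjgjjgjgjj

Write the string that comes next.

gjjgjgjjgjjgjgjjgjgjjgjjgjgjjgjjgj

This is a Fibonacci-style word recurrence s(k) = s(k−1)·s(k−2): e.g. gj·j = gjj.
The next term joins gjjgjgjjgjjgjgjjgjgjj and gjjgjgjjgjjgj.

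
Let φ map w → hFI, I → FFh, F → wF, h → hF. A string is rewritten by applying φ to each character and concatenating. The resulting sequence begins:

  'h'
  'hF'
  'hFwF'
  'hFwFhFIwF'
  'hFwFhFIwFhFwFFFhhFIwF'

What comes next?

Rewriting the 21 symbols of hFwFhFIwFhFwFFFhhFIwF one by one yields hF wF hFI wF hF wF FFh hFI wF hF wF hFI wF wF wF hF hF wF FFh hFI wF; concatenated:

hFwFhFIwFhFwFFFhhFIwFhFwFhFIwFwFwFhFhFwFFFhhFIwF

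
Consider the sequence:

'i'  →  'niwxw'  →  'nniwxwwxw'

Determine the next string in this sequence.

s(k+1) = n·s(k)·wxw, so each term gains n as a prefix and wxw as a suffix.
One more step from nniwxwwxw gives the answer.

nnniwxwwxwwxw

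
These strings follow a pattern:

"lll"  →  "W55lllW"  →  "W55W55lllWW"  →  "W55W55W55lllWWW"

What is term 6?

W55W55W55W55W55lllWWWWW

s(k+1) = W55·s(k)·W, so each term gains W55 as a prefix and W as a suffix.
From W55W55W55lllWWW, 2 further steps: W55W55W55lllWWW → W55W55W55W55lllWWWW → (answer).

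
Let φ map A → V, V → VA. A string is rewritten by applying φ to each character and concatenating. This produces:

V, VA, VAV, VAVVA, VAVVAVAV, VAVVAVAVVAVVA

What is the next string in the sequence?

φ(VAVVAVAVVAVVA) expands symbol-by-symbol to VA V VA VA V VA V VA VA V VA VA V; joining the 13 pieces gives the next term.

VAVVAVAVVAVVAVAVVAVAV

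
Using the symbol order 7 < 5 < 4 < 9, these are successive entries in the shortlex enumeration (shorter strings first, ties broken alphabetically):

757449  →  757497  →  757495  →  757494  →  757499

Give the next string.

757977

The successor of 757499 increments the rightmost position that isn't already 9 and resets every position after it to 7.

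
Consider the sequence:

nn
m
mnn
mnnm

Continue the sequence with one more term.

From term 3 onward, concatenate the last term with the second-to-last: m·nn = mnn, mnn·m = mnnm, …
The next term joins mnnm and mnn.

mnnmmnn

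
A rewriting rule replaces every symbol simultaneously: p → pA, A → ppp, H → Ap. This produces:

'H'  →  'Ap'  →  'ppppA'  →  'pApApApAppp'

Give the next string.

Apply φ to pApApApAppp symbol by symbol: p→pA, A→ppp, p→pA, A→ppp, p→pA, A→ppp, p→pA, A→ppp, p→pA, p→pA, p→pA; joined: pA ppp pA ppp pA ppp pA ppp pA pA pA.

pAppppAppppAppppAppppApApA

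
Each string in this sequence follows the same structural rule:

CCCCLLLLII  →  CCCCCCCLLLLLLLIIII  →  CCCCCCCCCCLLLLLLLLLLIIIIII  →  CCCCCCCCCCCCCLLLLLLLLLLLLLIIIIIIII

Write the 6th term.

CCCCCCCCCCCCCCCCCCCLLLLLLLLLLLLLLLLLLLIIIIIIIIIIII

Each string has the form C^{3n-2} L^{3n-2} I^{2n-2}, where the shown terms are n = 2, 3, 4, 5.
Setting n = 7 gives 19, 19, 12 characters in each block.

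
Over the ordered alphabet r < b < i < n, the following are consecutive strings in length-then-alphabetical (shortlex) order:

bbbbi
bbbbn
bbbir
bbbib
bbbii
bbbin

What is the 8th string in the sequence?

bbbnb

Stepping forward 2 times from bbbin: bbbin → bbbnr, then the target.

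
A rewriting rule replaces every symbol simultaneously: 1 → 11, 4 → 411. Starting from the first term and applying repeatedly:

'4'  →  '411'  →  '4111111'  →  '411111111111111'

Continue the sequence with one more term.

Applying the rule to each of the 15 symbols of 411111111111111 gives the pieces 411 11 11 11 11 11 11 11 11 11 11 11 11 11 11, which concatenate to the answer.

4111111111111111111111111111111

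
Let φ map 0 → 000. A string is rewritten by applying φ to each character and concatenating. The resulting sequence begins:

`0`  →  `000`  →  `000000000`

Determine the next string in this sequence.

000000000000000000000000000

Expanding 000000000: 0→000, 0→000, 0→000, 0→000, 0→000, 0→000, 0→000, 0→000, 0→000. Concatenated: 000 000 000 000 000 000 000 000 000.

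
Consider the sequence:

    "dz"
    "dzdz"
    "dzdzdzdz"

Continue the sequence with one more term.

dzdzdzdzdzdzdzdz

Every step duplicates the string.
One more doubling of dzdzdzdz gives the answer.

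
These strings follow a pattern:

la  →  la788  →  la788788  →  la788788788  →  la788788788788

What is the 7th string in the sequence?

The strings grow by a fixed suffix 788 each time.
From la788788788788, 2 further steps: la788788788788 → la788788788788788 → (answer).

la788788788788788788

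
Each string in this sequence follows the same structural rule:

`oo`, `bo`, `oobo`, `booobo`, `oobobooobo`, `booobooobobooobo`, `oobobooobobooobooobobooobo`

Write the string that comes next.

This is a Fibonacci-style word recurrence s(k) = s(k−2)·s(k−1): e.g. oo·bo = oobo.
Continuing: booobooobobooobo · oobobooobobooobooobobooobo gives term 8.

booobooobobooobooobobooobobooobooobobooobo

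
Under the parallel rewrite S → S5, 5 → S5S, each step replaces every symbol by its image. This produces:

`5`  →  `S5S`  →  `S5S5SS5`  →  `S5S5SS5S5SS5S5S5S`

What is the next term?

Applying the rule to each of the 17 symbols of S5S5SS5S5SS5S5S5S gives the pieces S5 S5S S5 S5S S5 S5 S5S S5 S5S S5 S5 S5S S5 S5S S5 S5S S5, which concatenate to the answer.

S5S5SS5S5SS5S5S5SS5S5SS5S5S5SS5S5SS5S5SS5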